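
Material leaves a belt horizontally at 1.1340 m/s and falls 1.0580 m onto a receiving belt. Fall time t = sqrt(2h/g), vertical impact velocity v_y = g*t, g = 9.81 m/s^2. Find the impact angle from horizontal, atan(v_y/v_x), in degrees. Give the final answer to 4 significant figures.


t = sqrt(2*1.0580/9.81) = 0.464433 s
v_y = 9.81 * 0.464433 = 4.55609 m/s
angle = atan(4.55609 / 1.1340) = 76.02 deg


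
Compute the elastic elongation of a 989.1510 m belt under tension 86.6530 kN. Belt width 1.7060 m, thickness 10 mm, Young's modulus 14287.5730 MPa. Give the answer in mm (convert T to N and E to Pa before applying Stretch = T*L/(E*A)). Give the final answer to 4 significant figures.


A = 1.7060 * 0.01 = 0.01706 m^2
Stretch = 86.6530*1000 * 989.1510 / (14287.5730e6 * 0.01706) * 1000
Stretch = 351.6 mm


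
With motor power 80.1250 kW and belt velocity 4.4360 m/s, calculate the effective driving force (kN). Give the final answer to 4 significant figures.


Te = P / v = 80.1250 / 4.4360
Te = 18.06 kN


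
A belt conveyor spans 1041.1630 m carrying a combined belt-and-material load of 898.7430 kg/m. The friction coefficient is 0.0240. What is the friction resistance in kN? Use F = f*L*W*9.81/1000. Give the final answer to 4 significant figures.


F = 0.0240 * 1041.1630 * 898.7430 * 9.81 / 1000
F = 220.3 kN


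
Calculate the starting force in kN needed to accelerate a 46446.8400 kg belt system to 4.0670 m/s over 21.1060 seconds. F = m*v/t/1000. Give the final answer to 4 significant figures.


F = 46446.8400 * 4.0670 / 21.1060 / 1000
F = 8.950 kN


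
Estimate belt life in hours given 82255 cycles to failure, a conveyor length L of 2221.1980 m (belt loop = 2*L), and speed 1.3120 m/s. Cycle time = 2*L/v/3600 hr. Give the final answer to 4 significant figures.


cycle_time = 2 * 2221.1980 / 1.3120 / 3600 = 0.940548 hr
life = 82255 * 0.940548 = 77360 hours


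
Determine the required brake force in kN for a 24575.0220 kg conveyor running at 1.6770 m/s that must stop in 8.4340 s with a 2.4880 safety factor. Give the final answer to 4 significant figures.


F = 24575.0220 * 1.6770 / 8.4340 * 2.4880 / 1000
F = 12.16 kN


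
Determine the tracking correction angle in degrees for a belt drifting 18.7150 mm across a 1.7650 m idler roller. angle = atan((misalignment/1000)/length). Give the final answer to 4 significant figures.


misalign_m = 18.7150 / 1000 = 0.018715 m
angle = atan(0.018715 / 1.7650)
angle = 0.6075 deg


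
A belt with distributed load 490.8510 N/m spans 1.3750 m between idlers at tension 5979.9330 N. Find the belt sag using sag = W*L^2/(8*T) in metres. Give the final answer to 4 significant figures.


sag = 490.8510 * 1.3750^2 / (8 * 5979.9330)
sag = 0.01940 m


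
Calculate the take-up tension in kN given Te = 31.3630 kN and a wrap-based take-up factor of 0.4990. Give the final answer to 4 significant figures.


T_tu = 31.3630 * 0.4990
T_tu = 15.65 kN


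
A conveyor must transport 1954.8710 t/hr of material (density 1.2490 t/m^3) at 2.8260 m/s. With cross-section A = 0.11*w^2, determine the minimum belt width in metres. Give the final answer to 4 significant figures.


A_req = 1954.8710 / (2.8260 * 1.2490 * 3600) = 0.153844 m^2
w = sqrt(0.153844 / 0.11)
w = 1.183 m


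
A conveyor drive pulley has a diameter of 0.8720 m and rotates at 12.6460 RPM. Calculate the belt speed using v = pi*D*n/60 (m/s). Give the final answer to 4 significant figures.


v = pi * 0.8720 * 12.6460 / 60
v = 0.5774 m/s


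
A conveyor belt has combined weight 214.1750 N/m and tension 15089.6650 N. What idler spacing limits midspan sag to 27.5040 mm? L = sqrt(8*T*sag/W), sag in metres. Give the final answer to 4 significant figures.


sag = 27.5040/1000 = 0.027504 m
L = sqrt(8 * 15089.6650 * 0.027504 / 214.1750)
L = 3.937 m


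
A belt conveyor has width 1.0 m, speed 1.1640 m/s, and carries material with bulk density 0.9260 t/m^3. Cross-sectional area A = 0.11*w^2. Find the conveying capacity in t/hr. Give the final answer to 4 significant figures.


A = 0.11 * 1.0^2 = 0.11 m^2
C = 0.11 * 1.1640 * 0.9260 * 3600
C = 426.8 t/hr


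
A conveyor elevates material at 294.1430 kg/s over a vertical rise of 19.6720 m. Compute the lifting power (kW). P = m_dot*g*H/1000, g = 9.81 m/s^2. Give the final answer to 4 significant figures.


P = 294.1430 * 9.81 * 19.6720 / 1000
P = 56.76 kW


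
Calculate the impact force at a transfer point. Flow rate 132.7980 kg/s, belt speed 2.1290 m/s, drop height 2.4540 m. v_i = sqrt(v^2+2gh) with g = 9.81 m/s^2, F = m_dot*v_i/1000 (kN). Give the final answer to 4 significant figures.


v_i = sqrt(2.1290^2 + 2*9.81*2.4540) = 7.25811 m/s
F = 132.7980 * 7.25811 / 1000
F = 0.9639 kN


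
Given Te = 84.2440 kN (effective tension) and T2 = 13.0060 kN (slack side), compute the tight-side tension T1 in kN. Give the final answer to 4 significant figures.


T1 = Te + T2 = 84.2440 + 13.0060
T1 = 97.25 kN


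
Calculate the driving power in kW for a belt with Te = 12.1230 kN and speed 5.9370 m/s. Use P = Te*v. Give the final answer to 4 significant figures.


P = Te * v = 12.1230 * 5.9370
P = 71.97 kW


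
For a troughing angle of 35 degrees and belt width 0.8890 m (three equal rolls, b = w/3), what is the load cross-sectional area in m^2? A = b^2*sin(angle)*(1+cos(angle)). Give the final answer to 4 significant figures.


b = 0.8890/3 = 0.296333 m
A = 0.296333^2 * sin(35 deg) * (1 + cos(35 deg))
A = 0.09163 m^2


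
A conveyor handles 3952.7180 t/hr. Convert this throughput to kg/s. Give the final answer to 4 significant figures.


m_dot = 3952.7180 * 1000 / 3600
m_dot = 1098 kg/s


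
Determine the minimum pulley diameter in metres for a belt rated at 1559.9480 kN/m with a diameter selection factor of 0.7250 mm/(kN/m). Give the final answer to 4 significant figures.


D = 1559.9480 * 0.7250 / 1000
D = 1.131 m


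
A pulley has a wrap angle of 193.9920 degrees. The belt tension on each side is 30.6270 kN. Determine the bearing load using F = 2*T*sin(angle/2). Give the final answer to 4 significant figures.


F = 2 * 30.6270 * sin(193.9920/2 deg)
F = 60.80 kN


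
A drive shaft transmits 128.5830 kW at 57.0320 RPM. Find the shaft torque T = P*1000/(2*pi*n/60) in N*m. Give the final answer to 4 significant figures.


omega = 2*pi*57.0320/60 = 5.97238 rad/s
T = 128.5830*1000 / 5.97238
T = 21530 N*m


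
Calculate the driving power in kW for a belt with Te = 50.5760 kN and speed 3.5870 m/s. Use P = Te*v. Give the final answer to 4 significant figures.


P = Te * v = 50.5760 * 3.5870
P = 181.4 kW


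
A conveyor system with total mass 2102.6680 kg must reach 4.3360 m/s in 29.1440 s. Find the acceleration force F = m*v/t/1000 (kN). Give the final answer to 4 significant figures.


F = 2102.6680 * 4.3360 / 29.1440 / 1000
F = 0.3128 kN


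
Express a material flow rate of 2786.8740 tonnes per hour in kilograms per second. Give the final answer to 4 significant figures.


m_dot = 2786.8740 * 1000 / 3600
m_dot = 774.1 kg/s


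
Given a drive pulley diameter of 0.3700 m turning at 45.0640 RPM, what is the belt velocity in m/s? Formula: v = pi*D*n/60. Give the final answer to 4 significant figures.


v = pi * 0.3700 * 45.0640 / 60
v = 0.8730 m/s


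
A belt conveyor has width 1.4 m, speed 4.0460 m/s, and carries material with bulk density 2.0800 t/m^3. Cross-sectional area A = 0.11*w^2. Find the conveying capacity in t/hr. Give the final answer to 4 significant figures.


A = 0.11 * 1.4^2 = 0.2156 m^2
C = 0.2156 * 4.0460 * 2.0800 * 3600
C = 6532 t/hr


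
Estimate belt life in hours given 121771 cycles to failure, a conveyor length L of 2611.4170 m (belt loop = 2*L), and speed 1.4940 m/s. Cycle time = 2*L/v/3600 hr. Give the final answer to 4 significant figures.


cycle_time = 2 * 2611.4170 / 1.4940 / 3600 = 0.971076 hr
life = 121771 * 0.971076 = 118200 hours


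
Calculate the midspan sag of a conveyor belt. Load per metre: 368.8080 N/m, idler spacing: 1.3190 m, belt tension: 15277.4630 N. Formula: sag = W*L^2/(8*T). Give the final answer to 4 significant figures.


sag = 368.8080 * 1.3190^2 / (8 * 15277.4630)
sag = 0.005250 m


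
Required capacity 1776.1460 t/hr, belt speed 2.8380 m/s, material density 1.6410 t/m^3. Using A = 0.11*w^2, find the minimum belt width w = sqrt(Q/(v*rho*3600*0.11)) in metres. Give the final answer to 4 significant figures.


A_req = 1776.1460 / (2.8380 * 1.6410 * 3600) = 0.105939 m^2
w = sqrt(0.105939 / 0.11)
w = 0.9814 m


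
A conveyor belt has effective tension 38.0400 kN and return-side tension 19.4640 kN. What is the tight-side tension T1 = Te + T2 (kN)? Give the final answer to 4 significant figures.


T1 = Te + T2 = 38.0400 + 19.4640
T1 = 57.50 kN


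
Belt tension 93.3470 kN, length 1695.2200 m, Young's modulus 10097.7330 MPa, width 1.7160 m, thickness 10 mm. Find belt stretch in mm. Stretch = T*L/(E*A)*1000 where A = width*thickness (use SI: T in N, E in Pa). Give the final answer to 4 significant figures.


A = 1.7160 * 0.01 = 0.01716 m^2
Stretch = 93.3470*1000 * 1695.2200 / (10097.7330e6 * 0.01716) * 1000
Stretch = 913.2 mm


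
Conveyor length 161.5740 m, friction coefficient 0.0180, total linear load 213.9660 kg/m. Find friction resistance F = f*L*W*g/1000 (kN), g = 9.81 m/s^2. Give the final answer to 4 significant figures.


F = 0.0180 * 161.5740 * 213.9660 * 9.81 / 1000
F = 6.105 kN


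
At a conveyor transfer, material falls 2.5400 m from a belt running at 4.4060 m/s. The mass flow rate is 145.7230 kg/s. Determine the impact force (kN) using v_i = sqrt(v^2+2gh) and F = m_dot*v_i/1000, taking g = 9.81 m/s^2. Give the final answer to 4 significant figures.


v_i = sqrt(4.4060^2 + 2*9.81*2.5400) = 8.32152 m/s
F = 145.7230 * 8.32152 / 1000
F = 1.213 kN


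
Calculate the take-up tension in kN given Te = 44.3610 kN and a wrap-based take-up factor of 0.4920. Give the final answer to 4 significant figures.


T_tu = 44.3610 * 0.4920
T_tu = 21.83 kN


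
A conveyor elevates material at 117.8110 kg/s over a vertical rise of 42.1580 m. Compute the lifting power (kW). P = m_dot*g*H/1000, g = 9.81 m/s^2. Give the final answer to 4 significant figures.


P = 117.8110 * 9.81 * 42.1580 / 1000
P = 48.72 kW


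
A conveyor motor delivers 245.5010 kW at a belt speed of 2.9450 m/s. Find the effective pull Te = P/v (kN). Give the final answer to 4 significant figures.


Te = P / v = 245.5010 / 2.9450
Te = 83.36 kN


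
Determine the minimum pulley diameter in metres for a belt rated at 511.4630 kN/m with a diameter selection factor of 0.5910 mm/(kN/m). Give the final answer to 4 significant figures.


D = 511.4630 * 0.5910 / 1000
D = 0.3023 m


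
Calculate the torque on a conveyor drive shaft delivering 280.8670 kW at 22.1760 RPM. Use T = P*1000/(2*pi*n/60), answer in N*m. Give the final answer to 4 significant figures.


omega = 2*pi*22.1760/60 = 2.32227 rad/s
T = 280.8670*1000 / 2.32227
T = 120900 N*m


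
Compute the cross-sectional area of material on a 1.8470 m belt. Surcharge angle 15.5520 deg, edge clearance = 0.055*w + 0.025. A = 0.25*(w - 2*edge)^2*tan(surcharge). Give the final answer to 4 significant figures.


edge = 0.055*1.8470 + 0.025 = 0.126585 m
ew = 1.8470 - 2*0.126585 = 1.59383 m
A = 0.25 * 1.59383^2 * tan(15.5520 deg)
A = 0.1767 m^2


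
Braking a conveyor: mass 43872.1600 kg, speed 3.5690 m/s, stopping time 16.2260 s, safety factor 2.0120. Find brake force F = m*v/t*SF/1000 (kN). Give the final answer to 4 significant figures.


F = 43872.1600 * 3.5690 / 16.2260 * 2.0120 / 1000
F = 19.42 kN


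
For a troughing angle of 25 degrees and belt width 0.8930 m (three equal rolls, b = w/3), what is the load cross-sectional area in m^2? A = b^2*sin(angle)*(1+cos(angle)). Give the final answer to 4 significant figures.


b = 0.8930/3 = 0.297667 m
A = 0.297667^2 * sin(25 deg) * (1 + cos(25 deg))
A = 0.07138 m^2


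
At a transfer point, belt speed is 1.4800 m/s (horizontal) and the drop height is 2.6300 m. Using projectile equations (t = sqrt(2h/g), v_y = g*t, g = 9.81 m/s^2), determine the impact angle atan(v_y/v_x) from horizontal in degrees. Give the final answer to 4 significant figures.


t = sqrt(2*2.6300/9.81) = 0.732248 s
v_y = 9.81 * 0.732248 = 7.18335 m/s
angle = atan(7.18335 / 1.4800) = 78.36 deg


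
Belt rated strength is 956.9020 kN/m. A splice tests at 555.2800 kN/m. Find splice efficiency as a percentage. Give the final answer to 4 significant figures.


Eff = 555.2800 / 956.9020 * 100
Eff = 58.03 %


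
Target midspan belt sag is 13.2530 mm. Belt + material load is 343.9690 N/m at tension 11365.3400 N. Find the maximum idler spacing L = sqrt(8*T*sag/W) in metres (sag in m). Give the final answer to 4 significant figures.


sag = 13.2530/1000 = 0.013253 m
L = sqrt(8 * 11365.3400 * 0.013253 / 343.9690)
L = 1.872 m


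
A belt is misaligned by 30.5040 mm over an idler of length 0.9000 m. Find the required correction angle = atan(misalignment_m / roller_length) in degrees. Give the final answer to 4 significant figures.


misalign_m = 30.5040 / 1000 = 0.030504 m
angle = atan(0.030504 / 0.9000)
angle = 1.941 deg


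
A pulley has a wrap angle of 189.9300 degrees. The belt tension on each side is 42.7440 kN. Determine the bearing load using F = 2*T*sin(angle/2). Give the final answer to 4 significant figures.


F = 2 * 42.7440 * sin(189.9300/2 deg)
F = 85.17 kN


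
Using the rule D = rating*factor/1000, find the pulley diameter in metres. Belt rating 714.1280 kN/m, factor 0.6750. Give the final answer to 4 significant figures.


D = 714.1280 * 0.6750 / 1000
D = 0.4820 m


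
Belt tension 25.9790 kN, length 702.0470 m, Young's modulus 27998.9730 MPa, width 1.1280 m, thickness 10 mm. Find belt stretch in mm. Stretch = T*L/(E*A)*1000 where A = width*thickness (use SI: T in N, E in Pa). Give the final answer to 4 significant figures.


A = 1.1280 * 0.01 = 0.01128 m^2
Stretch = 25.9790*1000 * 702.0470 / (27998.9730e6 * 0.01128) * 1000
Stretch = 57.75 mm


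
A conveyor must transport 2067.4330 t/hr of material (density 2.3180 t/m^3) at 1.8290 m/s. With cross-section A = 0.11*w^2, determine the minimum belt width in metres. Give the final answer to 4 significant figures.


A_req = 2067.4330 / (1.8290 * 2.3180 * 3600) = 0.135457 m^2
w = sqrt(0.135457 / 0.11)
w = 1.110 m


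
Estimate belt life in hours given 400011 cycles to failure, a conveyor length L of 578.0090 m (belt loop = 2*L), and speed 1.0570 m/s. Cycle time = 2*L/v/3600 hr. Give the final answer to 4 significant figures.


cycle_time = 2 * 578.0090 / 1.0570 / 3600 = 0.3038 hr
life = 400011 * 0.3038 = 121500 hours


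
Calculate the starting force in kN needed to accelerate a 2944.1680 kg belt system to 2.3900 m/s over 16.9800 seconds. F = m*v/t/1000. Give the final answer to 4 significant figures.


F = 2944.1680 * 2.3900 / 16.9800 / 1000
F = 0.4144 kN


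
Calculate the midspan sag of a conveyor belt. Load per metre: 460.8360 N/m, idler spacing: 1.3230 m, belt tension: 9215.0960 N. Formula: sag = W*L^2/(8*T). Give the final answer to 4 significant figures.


sag = 460.8360 * 1.3230^2 / (8 * 9215.0960)
sag = 0.01094 m


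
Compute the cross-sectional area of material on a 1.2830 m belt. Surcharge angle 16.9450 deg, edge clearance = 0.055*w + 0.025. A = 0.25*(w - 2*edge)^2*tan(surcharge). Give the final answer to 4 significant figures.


edge = 0.055*1.2830 + 0.025 = 0.095565 m
ew = 1.2830 - 2*0.095565 = 1.09187 m
A = 0.25 * 1.09187^2 * tan(16.9450 deg)
A = 0.09081 m^2


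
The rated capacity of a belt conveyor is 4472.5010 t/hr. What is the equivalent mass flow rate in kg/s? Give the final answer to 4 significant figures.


m_dot = 4472.5010 * 1000 / 3600
m_dot = 1242 kg/s


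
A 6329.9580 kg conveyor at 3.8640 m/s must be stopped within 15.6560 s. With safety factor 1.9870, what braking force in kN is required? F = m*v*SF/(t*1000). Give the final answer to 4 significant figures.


F = 6329.9580 * 3.8640 / 15.6560 * 1.9870 / 1000
F = 3.104 kN


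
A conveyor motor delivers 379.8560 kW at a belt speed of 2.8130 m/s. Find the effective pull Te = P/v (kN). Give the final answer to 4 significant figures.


Te = P / v = 379.8560 / 2.8130
Te = 135.0 kN


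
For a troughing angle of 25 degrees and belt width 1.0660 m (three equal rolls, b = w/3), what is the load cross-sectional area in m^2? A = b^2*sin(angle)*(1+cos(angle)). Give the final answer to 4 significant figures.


b = 1.0660/3 = 0.355333 m
A = 0.355333^2 * sin(25 deg) * (1 + cos(25 deg))
A = 0.1017 m^2


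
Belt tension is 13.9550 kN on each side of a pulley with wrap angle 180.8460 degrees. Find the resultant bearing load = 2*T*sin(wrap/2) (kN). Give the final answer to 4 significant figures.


F = 2 * 13.9550 * sin(180.8460/2 deg)
F = 27.91 kN


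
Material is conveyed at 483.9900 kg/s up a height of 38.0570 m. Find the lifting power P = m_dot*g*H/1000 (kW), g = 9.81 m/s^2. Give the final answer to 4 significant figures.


P = 483.9900 * 9.81 * 38.0570 / 1000
P = 180.7 kW


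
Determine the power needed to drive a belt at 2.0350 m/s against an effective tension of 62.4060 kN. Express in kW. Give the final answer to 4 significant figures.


P = Te * v = 62.4060 * 2.0350
P = 127.0 kW


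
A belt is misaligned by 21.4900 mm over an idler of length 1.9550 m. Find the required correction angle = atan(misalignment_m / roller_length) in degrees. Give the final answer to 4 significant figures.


misalign_m = 21.4900 / 1000 = 0.021490 m
angle = atan(0.021490 / 1.9550)
angle = 0.6298 deg


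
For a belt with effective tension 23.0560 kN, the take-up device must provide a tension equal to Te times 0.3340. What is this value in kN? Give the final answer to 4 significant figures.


T_tu = 23.0560 * 0.3340
T_tu = 7.701 kN


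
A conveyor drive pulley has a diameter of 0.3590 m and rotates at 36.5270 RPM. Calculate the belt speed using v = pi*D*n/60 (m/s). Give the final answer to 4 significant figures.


v = pi * 0.3590 * 36.5270 / 60
v = 0.6866 m/s


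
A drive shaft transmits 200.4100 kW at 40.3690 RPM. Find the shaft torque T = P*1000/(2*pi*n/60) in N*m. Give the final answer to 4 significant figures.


omega = 2*pi*40.3690/60 = 4.22743 rad/s
T = 200.4100*1000 / 4.22743
T = 47410 N*m


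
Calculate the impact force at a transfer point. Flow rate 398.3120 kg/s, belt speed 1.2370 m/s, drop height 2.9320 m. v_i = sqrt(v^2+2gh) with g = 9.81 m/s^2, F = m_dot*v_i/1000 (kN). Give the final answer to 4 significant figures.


v_i = sqrt(1.2370^2 + 2*9.81*2.9320) = 7.68479 m/s
F = 398.3120 * 7.68479 / 1000
F = 3.061 kN


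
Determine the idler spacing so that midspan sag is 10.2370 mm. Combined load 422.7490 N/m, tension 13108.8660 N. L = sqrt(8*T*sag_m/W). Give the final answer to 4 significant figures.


sag = 10.2370/1000 = 0.010237 m
L = sqrt(8 * 13108.8660 * 0.010237 / 422.7490)
L = 1.594 m


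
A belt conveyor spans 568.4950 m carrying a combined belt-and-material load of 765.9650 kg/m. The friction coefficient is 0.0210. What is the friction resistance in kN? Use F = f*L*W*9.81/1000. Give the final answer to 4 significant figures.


F = 0.0210 * 568.4950 * 765.9650 * 9.81 / 1000
F = 89.71 kN


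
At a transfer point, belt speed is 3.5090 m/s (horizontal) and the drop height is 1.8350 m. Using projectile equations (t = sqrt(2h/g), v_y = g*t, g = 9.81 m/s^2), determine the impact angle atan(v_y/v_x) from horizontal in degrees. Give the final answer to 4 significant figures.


t = sqrt(2*1.8350/9.81) = 0.611644 s
v_y = 9.81 * 0.611644 = 6.00023 m/s
angle = atan(6.00023 / 3.5090) = 59.68 deg


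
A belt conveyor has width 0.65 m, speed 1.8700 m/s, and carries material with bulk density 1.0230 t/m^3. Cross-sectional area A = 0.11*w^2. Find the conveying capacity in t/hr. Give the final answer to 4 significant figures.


A = 0.11 * 0.65^2 = 0.046475 m^2
C = 0.046475 * 1.8700 * 1.0230 * 3600
C = 320.1 t/hr


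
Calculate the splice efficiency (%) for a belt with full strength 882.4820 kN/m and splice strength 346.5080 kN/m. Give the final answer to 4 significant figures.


Eff = 346.5080 / 882.4820 * 100
Eff = 39.27 %


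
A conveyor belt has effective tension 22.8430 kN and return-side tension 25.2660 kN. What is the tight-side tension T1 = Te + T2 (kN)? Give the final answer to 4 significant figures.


T1 = Te + T2 = 22.8430 + 25.2660
T1 = 48.11 kN


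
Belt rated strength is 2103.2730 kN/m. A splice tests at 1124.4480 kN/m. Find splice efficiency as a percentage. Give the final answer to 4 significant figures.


Eff = 1124.4480 / 2103.2730 * 100
Eff = 53.46 %


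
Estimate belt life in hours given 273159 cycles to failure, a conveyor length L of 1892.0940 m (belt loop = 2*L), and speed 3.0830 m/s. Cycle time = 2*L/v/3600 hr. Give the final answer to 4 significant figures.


cycle_time = 2 * 1892.0940 / 3.0830 / 3600 = 0.340955 hr
life = 273159 * 0.340955 = 93130 hours


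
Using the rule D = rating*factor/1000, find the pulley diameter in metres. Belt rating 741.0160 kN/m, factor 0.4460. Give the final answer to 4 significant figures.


D = 741.0160 * 0.4460 / 1000
D = 0.3305 m


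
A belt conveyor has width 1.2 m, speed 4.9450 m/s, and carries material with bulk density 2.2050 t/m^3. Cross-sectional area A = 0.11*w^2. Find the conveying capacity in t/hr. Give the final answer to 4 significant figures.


A = 0.11 * 1.2^2 = 0.1584 m^2
C = 0.1584 * 4.9450 * 2.2050 * 3600
C = 6218 t/hr


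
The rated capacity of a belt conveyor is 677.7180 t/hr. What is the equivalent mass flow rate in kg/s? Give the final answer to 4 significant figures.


m_dot = 677.7180 * 1000 / 3600
m_dot = 188.3 kg/s


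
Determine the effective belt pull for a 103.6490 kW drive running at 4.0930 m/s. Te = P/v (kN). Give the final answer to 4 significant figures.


Te = P / v = 103.6490 / 4.0930
Te = 25.32 kN


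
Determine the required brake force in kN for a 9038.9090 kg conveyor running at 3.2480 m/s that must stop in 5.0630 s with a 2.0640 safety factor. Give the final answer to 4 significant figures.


F = 9038.9090 * 3.2480 / 5.0630 * 2.0640 / 1000
F = 11.97 kN


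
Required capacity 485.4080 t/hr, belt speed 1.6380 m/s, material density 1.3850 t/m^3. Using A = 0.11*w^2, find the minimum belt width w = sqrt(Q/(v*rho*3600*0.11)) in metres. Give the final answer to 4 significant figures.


A_req = 485.4080 / (1.6380 * 1.3850 * 3600) = 0.0594348 m^2
w = sqrt(0.0594348 / 0.11)
w = 0.7351 m


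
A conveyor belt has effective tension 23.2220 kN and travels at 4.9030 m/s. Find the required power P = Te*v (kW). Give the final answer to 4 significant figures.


P = Te * v = 23.2220 * 4.9030
P = 113.9 kW


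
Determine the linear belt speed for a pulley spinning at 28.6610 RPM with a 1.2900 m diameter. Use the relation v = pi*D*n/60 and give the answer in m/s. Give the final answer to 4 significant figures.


v = pi * 1.2900 * 28.6610 / 60
v = 1.936 m/s


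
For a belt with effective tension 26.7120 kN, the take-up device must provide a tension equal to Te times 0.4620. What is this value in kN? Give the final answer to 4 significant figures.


T_tu = 26.7120 * 0.4620
T_tu = 12.34 kN


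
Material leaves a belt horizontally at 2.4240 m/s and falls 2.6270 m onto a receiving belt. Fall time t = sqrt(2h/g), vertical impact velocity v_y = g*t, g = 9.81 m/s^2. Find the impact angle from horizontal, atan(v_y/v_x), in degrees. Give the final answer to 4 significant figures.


t = sqrt(2*2.6270/9.81) = 0.731831 s
v_y = 9.81 * 0.731831 = 7.17926 m/s
angle = atan(7.17926 / 2.4240) = 71.34 deg


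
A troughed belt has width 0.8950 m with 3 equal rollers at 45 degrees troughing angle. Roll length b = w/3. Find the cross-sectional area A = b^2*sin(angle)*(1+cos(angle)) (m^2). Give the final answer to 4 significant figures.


b = 0.8950/3 = 0.298333 m
A = 0.298333^2 * sin(45 deg) * (1 + cos(45 deg))
A = 0.1074 m^2


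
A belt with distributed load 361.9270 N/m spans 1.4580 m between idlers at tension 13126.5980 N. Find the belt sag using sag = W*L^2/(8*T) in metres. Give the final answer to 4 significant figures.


sag = 361.9270 * 1.4580^2 / (8 * 13126.5980)
sag = 0.007326 m


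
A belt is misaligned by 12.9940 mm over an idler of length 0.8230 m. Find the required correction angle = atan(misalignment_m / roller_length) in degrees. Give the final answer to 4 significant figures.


misalign_m = 12.9940 / 1000 = 0.012994 m
angle = atan(0.012994 / 0.8230)
angle = 0.9045 deg


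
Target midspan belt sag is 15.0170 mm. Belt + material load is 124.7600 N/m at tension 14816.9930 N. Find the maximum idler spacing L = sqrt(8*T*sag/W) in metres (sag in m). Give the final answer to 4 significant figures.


sag = 15.0170/1000 = 0.015017 m
L = sqrt(8 * 14816.9930 * 0.015017 / 124.7600)
L = 3.777 m


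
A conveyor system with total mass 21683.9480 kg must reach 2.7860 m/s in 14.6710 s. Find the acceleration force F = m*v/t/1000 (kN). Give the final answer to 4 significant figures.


F = 21683.9480 * 2.7860 / 14.6710 / 1000
F = 4.118 kN


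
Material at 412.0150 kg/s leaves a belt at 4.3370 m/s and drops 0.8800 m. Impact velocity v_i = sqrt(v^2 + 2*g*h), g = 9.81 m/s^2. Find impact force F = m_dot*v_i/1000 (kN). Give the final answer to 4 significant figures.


v_i = sqrt(4.3370^2 + 2*9.81*0.8800) = 6.00626 m/s
F = 412.0150 * 6.00626 / 1000
F = 2.475 kN


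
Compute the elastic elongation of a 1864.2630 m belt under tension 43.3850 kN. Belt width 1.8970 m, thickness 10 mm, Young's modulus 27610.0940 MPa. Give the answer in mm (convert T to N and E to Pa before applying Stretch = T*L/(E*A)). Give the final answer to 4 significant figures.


A = 1.8970 * 0.01 = 0.01897 m^2
Stretch = 43.3850*1000 * 1864.2630 / (27610.0940e6 * 0.01897) * 1000
Stretch = 154.4 mm


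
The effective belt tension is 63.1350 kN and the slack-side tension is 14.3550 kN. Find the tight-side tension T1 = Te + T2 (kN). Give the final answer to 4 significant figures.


T1 = Te + T2 = 63.1350 + 14.3550
T1 = 77.49 kN


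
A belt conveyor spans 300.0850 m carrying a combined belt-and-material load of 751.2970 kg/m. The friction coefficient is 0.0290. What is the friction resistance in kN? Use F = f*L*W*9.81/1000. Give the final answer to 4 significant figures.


F = 0.0290 * 300.0850 * 751.2970 * 9.81 / 1000
F = 64.14 kN


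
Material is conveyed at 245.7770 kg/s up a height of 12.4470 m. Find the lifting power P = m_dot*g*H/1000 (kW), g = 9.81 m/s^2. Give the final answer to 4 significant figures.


P = 245.7770 * 9.81 * 12.4470 / 1000
P = 30.01 kW


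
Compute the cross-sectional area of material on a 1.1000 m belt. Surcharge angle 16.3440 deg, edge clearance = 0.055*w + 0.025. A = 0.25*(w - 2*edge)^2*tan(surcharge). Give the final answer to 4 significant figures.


edge = 0.055*1.1000 + 0.025 = 0.0855 m
ew = 1.1000 - 2*0.0855 = 0.929 m
A = 0.25 * 0.929^2 * tan(16.3440 deg)
A = 0.06327 m^2


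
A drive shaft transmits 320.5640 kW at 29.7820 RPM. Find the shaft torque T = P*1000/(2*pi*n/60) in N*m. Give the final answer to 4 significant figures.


omega = 2*pi*29.7820/60 = 3.11876 rad/s
T = 320.5640*1000 / 3.11876
T = 102800 N*m


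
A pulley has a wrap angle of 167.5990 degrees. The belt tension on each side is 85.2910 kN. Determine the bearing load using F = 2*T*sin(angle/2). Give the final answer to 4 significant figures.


F = 2 * 85.2910 * sin(167.5990/2 deg)
F = 169.6 kN


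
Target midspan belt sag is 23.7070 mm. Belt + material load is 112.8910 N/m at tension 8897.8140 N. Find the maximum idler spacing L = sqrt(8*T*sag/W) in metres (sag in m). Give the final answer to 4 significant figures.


sag = 23.7070/1000 = 0.023707 m
L = sqrt(8 * 8897.8140 * 0.023707 / 112.8910)
L = 3.866 m


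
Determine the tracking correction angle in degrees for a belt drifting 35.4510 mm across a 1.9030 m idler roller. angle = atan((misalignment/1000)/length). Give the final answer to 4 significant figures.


misalign_m = 35.4510 / 1000 = 0.035451 m
angle = atan(0.035451 / 1.9030)
angle = 1.067 deg


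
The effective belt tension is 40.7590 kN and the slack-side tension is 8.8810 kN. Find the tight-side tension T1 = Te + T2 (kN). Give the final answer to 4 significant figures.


T1 = Te + T2 = 40.7590 + 8.8810
T1 = 49.64 kN


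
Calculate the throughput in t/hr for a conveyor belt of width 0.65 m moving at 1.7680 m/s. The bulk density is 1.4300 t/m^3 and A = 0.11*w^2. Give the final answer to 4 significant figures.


A = 0.11 * 0.65^2 = 0.046475 m^2
C = 0.046475 * 1.7680 * 1.4300 * 3600
C = 423.0 t/hr


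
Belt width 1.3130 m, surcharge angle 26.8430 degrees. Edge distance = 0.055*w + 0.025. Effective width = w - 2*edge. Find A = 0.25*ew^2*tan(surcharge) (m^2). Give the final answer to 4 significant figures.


edge = 0.055*1.3130 + 0.025 = 0.097215 m
ew = 1.3130 - 2*0.097215 = 1.11857 m
A = 0.25 * 1.11857^2 * tan(26.8430 deg)
A = 0.1583 m^2


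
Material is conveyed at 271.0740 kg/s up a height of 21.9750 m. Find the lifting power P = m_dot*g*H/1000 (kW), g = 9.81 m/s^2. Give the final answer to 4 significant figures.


P = 271.0740 * 9.81 * 21.9750 / 1000
P = 58.44 kW


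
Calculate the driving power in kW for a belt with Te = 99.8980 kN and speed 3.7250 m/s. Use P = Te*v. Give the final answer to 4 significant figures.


P = Te * v = 99.8980 * 3.7250
P = 372.1 kW


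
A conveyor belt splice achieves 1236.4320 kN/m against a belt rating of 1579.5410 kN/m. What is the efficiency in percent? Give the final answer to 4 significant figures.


Eff = 1236.4320 / 1579.5410 * 100
Eff = 78.28 %


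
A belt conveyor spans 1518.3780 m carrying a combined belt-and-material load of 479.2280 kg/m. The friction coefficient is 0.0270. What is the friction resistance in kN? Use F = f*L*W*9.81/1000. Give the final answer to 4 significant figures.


F = 0.0270 * 1518.3780 * 479.2280 * 9.81 / 1000
F = 192.7 kN


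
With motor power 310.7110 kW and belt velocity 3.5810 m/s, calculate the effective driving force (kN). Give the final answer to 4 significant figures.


Te = P / v = 310.7110 / 3.5810
Te = 86.77 kN


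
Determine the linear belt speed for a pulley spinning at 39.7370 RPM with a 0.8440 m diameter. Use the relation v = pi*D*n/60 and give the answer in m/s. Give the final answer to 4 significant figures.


v = pi * 0.8440 * 39.7370 / 60
v = 1.756 m/s


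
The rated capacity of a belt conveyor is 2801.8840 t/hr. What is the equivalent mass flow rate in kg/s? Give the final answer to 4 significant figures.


m_dot = 2801.8840 * 1000 / 3600
m_dot = 778.3 kg/s


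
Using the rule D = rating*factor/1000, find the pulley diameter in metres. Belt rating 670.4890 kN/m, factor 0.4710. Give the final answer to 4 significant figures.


D = 670.4890 * 0.4710 / 1000
D = 0.3158 m


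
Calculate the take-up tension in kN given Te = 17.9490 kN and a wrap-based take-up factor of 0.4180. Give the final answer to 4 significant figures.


T_tu = 17.9490 * 0.4180
T_tu = 7.503 kN


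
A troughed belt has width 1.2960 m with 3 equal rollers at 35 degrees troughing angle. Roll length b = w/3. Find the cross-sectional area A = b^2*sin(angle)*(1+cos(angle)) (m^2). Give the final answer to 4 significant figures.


b = 1.2960/3 = 0.432 m
A = 0.432^2 * sin(35 deg) * (1 + cos(35 deg))
A = 0.1947 m^2


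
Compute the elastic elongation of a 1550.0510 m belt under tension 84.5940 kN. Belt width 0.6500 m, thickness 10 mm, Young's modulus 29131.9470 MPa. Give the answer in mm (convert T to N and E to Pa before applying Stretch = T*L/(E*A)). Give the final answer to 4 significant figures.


A = 0.6500 * 0.01 = 0.00650 m^2
Stretch = 84.5940*1000 * 1550.0510 / (29131.9470e6 * 0.00650) * 1000
Stretch = 692.5 mm


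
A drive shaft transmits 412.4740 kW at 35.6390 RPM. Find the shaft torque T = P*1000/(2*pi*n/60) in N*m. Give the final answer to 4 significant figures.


omega = 2*pi*35.6390/60 = 3.73211 rad/s
T = 412.4740*1000 / 3.73211
T = 110500 N*m


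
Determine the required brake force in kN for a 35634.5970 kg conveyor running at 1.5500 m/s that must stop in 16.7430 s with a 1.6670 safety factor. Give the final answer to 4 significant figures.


F = 35634.5970 * 1.5500 / 16.7430 * 1.6670 / 1000
F = 5.499 kN


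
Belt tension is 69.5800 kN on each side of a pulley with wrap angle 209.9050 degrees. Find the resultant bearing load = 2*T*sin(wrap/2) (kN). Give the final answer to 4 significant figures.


F = 2 * 69.5800 * sin(209.9050/2 deg)
F = 134.4 kN


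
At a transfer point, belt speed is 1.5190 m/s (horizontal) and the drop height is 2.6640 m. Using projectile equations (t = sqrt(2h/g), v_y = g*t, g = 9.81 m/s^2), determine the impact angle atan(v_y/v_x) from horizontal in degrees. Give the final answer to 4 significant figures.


t = sqrt(2*2.6640/9.81) = 0.736966 s
v_y = 9.81 * 0.736966 = 7.22964 m/s
angle = atan(7.22964 / 1.5190) = 78.13 deg


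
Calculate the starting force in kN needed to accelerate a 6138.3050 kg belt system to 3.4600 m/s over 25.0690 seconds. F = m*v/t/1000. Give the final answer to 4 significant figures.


F = 6138.3050 * 3.4600 / 25.0690 / 1000
F = 0.8472 kN


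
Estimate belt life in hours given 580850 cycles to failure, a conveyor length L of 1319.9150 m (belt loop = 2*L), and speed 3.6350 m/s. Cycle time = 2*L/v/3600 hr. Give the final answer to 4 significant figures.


cycle_time = 2 * 1319.9150 / 3.6350 / 3600 = 0.201729 hr
life = 580850 * 0.201729 = 117200 hours


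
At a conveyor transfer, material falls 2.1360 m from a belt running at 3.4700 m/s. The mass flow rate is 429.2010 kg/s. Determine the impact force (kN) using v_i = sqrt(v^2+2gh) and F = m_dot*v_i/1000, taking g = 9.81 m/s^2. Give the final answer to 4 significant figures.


v_i = sqrt(3.4700^2 + 2*9.81*2.1360) = 7.34501 m/s
F = 429.2010 * 7.34501 / 1000
F = 3.152 kN


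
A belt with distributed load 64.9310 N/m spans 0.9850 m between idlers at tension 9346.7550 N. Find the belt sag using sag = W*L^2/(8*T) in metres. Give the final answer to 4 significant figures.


sag = 64.9310 * 0.9850^2 / (8 * 9346.7550)
sag = 0.0008425 m


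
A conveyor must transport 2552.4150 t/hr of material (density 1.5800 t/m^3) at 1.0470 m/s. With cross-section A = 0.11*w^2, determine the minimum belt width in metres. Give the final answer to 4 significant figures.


A_req = 2552.4150 / (1.0470 * 1.5800 * 3600) = 0.428593 m^2
w = sqrt(0.428593 / 0.11)
w = 1.974 m


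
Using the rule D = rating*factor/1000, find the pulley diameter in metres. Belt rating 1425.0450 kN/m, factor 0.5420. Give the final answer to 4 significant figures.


D = 1425.0450 * 0.5420 / 1000
D = 0.7724 m


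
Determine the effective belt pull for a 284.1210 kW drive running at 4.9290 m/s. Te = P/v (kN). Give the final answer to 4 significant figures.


Te = P / v = 284.1210 / 4.9290
Te = 57.64 kN


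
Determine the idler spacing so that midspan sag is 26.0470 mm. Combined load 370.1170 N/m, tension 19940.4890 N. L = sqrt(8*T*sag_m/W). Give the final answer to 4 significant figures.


sag = 26.0470/1000 = 0.026047 m
L = sqrt(8 * 19940.4890 * 0.026047 / 370.1170)
L = 3.351 m


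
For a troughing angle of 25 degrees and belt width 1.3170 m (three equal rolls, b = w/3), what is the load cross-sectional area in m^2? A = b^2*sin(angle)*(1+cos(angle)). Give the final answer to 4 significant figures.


b = 1.3170/3 = 0.439 m
A = 0.439^2 * sin(25 deg) * (1 + cos(25 deg))
A = 0.1553 m^2


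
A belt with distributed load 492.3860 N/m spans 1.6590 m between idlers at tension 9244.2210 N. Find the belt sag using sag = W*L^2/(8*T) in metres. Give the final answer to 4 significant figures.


sag = 492.3860 * 1.6590^2 / (8 * 9244.2210)
sag = 0.01832 m


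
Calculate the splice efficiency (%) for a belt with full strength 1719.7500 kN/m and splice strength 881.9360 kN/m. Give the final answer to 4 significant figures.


Eff = 881.9360 / 1719.7500 * 100
Eff = 51.28 %


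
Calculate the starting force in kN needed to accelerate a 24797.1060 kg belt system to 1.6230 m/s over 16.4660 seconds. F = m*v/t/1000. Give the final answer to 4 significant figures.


F = 24797.1060 * 1.6230 / 16.4660 / 1000
F = 2.444 kN


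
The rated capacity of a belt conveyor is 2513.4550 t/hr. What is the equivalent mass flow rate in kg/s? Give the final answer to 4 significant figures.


m_dot = 2513.4550 * 1000 / 3600
m_dot = 698.2 kg/s


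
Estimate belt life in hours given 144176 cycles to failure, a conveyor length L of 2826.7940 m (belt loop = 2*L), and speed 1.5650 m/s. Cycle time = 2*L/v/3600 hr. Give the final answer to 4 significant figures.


cycle_time = 2 * 2826.7940 / 1.5650 / 3600 = 1.00348 hr
life = 144176 * 1.00348 = 144700 hours


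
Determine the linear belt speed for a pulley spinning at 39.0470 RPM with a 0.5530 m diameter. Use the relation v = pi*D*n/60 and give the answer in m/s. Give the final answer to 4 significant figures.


v = pi * 0.5530 * 39.0470 / 60
v = 1.131 m/s


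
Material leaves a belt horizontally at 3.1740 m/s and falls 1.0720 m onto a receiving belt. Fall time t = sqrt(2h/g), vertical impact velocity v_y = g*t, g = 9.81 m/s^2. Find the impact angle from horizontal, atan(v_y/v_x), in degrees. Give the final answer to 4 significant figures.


t = sqrt(2*1.0720/9.81) = 0.467496 s
v_y = 9.81 * 0.467496 = 4.58614 m/s
angle = atan(4.58614 / 3.1740) = 55.31 deg


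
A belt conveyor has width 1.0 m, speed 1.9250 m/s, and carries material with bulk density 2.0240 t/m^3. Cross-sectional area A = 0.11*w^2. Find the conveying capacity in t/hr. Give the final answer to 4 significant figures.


A = 0.11 * 1.0^2 = 0.11 m^2
C = 0.11 * 1.9250 * 2.0240 * 3600
C = 1543 t/hr


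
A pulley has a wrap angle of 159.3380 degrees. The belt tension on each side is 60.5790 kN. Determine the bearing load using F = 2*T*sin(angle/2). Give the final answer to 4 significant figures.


F = 2 * 60.5790 * sin(159.3380/2 deg)
F = 119.2 kN


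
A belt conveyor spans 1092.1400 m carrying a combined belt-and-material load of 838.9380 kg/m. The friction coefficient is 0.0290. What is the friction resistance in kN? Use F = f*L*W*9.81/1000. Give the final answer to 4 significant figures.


F = 0.0290 * 1092.1400 * 838.9380 * 9.81 / 1000
F = 260.7 kN


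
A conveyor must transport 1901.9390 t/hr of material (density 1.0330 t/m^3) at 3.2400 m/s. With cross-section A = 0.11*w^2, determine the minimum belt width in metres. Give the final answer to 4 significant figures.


A_req = 1901.9390 / (3.2400 * 1.0330 * 3600) = 0.157852 m^2
w = sqrt(0.157852 / 0.11)
w = 1.198 m


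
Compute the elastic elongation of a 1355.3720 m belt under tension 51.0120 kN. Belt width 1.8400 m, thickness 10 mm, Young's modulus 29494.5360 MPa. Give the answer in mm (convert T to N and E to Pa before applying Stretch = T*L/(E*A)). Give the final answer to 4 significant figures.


A = 1.8400 * 0.01 = 0.01840 m^2
Stretch = 51.0120*1000 * 1355.3720 / (29494.5360e6 * 0.01840) * 1000
Stretch = 127.4 mm


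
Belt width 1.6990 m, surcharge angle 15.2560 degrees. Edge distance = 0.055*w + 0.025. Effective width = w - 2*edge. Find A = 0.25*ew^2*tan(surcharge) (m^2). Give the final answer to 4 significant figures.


edge = 0.055*1.6990 + 0.025 = 0.118445 m
ew = 1.6990 - 2*0.118445 = 1.46211 m
A = 0.25 * 1.46211^2 * tan(15.2560 deg)
A = 0.1458 m^2


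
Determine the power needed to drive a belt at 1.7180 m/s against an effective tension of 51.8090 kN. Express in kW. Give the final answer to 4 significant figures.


P = Te * v = 51.8090 * 1.7180
P = 89.01 kW
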